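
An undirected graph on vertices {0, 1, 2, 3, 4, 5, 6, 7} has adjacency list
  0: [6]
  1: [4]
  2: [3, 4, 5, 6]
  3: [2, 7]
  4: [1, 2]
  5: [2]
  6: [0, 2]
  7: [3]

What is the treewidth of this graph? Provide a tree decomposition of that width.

Treewidth 1.
One such decomposition:
Bags: B1 = {0, 6}  B2 = {2, 6}  B3 = {2, 4}  B4 = {2, 5}  B5 = {2, 3}  B6 = {3, 7}  B7 = {1, 4}
Tree: B1–B2, B2–B3, B3–B4, B2–B5, B5–B6, B3–B7

Every bag has size at most 2, so the width is 2 − 1 = 1 and tw(G) ≤ 1. Since G has at least one edge (e.g. 0–6), it is not an edgeless graph, so tw(G) ≥ 1. Therefore the treewidth is 1.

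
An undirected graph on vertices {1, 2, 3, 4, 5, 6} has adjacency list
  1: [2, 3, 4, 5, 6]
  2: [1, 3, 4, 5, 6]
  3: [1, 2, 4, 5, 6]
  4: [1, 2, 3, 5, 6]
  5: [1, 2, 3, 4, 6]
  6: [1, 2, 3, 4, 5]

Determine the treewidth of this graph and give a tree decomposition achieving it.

Treewidth 5.
Bags: B1 = {1, 2, 3, 4, 5, 6}
Tree: (single bag)

A single bag containing all 6 vertices is trivially a valid decomposition of width 5. For the lower bound, the 6 vertices {1, 2, 3, 4, 5, 6} are pairwise adjacent, and any tree decomposition puts a clique entirely inside one bag — forcing width ≥ 5. The upper and lower bounds meet at 5, so that is the treewidth.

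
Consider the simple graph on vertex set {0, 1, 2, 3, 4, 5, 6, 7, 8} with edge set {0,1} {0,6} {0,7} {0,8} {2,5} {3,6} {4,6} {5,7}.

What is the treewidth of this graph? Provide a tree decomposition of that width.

Every bag has size at most 2, so the width is 2 − 1 = 1 and tw(G) ≤ 1. G has an edge, so its treewidth is at least 1. Combining the bounds, tw(G) = 1.

Treewidth 1.
One such decomposition:
Bags: B1 = {0, 7}  B2 = {0, 6}  B3 = {5, 7}  B4 = {3, 6}  B5 = {2, 5}  B6 = {0, 8}  B7 = {4, 6}  B8 = {0, 1}
Tree: B1–B2, B1–B3, B2–B4, B3–B5, B1–B6, B4–B7, B6–B8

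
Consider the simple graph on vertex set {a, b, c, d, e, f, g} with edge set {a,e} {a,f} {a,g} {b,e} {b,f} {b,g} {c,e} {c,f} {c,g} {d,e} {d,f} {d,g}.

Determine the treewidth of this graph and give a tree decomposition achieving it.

The largest bag has 4 vertices, giving width 3; this decomposition certifies tw(G) ≤ 3. For the lower bound: the 4 vertex sets {b,g}, {a,f}, {e}, {c} are disjoint, each induces a connected subgraph, and every pair is joined by at least one edge of G. Contracting each set to a single vertex therefore yields K_{4} as a minor, and since treewidth is minor-monotone, tw(G) ≥ tw(K_{4}) = 3. Therefore the treewidth is 3.

Treewidth 3.
One optimal decomposition is:
Bags: B1 = {b, e, f, g}  B2 = {a, e, f, g}  B3 = {c, e, f, g}  B4 = {d, e, f, g}
Tree: B1–B2, B2–B3, B3–B4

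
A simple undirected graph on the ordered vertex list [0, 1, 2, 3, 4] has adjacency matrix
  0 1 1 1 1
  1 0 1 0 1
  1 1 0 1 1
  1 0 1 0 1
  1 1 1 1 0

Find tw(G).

A width-3 tree decomposition is:
Bags: B1 = {0, 2, 3, 4}  B2 = {0, 1, 2, 4}
Tree: B1–B2
Every bag has size at most 4, so the width is 4 − 1 = 3 and tw(G) ≤ 3. For the lower bound, the 4 vertices {0, 1, 2, 4} are pairwise adjacent, and any tree decomposition puts a clique entirely inside one bag — forcing width ≥ 3. Hence tw(G) = 3 exactly.

3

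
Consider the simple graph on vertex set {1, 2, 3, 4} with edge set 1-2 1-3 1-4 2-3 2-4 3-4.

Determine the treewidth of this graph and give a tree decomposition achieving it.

Treewidth 3.
One such decomposition:
Bags: B1 = {1, 2, 3, 4}
Tree: (single bag)

With just one bag of size 4, the width is 4 − 1 = 3, so tw(G) ≤ 3. For the lower bound, the 4 vertices {1, 2, 3, 4} are pairwise adjacent, and any tree decomposition puts a clique entirely inside one bag — forcing width ≥ 3. Hence tw(G) = 3 exactly.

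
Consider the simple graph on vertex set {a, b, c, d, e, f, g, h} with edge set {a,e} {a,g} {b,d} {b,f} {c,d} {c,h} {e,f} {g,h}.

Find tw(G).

2

A width-2 tree decomposition is:
Bags: B1 = {b, d, f}  B2 = {c, d, f}  B3 = {c, f, h}  B4 = {f, g, h}  B5 = {a, f, g}  B6 = {a, e, f}
Tree: B1–B2, B2–B3, B3–B4, B4–B5, B5–B6
Every bag has size at most 3, so the width is 3 − 1 = 2 and tw(G) ≤ 2. The edges f–b–d–c–h–g–a–e–f form a cycle, so G is not a tree and its treewidth is at least 2. Combining the bounds, tw(G) = 2.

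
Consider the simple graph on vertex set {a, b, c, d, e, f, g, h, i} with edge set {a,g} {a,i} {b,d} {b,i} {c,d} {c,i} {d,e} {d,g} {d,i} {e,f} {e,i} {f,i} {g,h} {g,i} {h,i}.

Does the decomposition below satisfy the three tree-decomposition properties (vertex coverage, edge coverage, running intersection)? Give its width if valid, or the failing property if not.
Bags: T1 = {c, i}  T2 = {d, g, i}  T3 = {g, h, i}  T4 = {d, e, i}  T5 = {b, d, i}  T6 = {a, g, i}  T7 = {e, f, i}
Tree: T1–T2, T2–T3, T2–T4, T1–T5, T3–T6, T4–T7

No — edge (d,c) lies in no bag.

A tree decomposition must satisfy three properties: every vertex lies in some bag; for every edge, both endpoints lie together in some bag; and for every vertex, the bags containing it form a connected subtree. Here edge (d,c) lies in no bag, so the decomposition is invalid.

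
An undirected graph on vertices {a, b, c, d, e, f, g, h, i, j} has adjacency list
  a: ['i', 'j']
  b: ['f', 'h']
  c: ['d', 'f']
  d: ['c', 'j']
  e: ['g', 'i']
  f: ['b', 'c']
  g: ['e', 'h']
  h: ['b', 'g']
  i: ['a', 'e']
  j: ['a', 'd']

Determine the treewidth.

2

A width-2 tree decomposition is:
Bags: B1 = {c, d, j}  B2 = {c, f, j}  B3 = {b, f, j}  B4 = {b, h, j}  B5 = {g, h, j}  B6 = {e, g, j}  B7 = {e, i, j}  B8 = {a, i, j}
Tree: B1–B2, B2–B3, B3–B4, B4–B5, B5–B6, B6–B7, B7–B8
The largest bag has 3 vertices, giving width 2; this decomposition certifies tw(G) ≤ 2. The edges j–d–c–f–b–h–g–e–i–a–j form a cycle, so G is not a tree and its treewidth is at least 2. Hence tw(G) = 2 exactly.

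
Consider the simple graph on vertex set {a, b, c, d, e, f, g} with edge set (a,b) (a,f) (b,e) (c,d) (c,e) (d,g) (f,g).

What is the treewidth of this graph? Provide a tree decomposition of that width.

Every bag has size at most 3, so the width is 3 − 1 = 2 and tw(G) ≤ 2. The edges g–f–a–b–e–c–d–g form a cycle, so G is not a tree and its treewidth is at least 2. Combining the bounds, tw(G) = 2.

Treewidth 2.
Bags: B1 = {a, f, g}  B2 = {a, b, g}  B3 = {b, e, g}  B4 = {c, e, g}  B5 = {c, d, g}
Tree: B1–B2, B2–B3, B3–B4, B4–B5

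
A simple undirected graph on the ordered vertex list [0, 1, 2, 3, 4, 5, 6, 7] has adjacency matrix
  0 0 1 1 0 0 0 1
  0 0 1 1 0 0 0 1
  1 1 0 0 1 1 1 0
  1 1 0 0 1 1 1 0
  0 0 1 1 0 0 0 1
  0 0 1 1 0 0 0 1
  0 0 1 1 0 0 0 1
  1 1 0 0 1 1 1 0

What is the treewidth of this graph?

A width-3 tree decomposition is:
Bags: B1 = {0, 2, 3, 7}  B2 = {2, 3, 5, 7}  B3 = {1, 2, 3, 7}  B4 = {2, 3, 4, 7}  B5 = {2, 3, 6, 7}
Tree: B1–B2, B2–B3, B3–B4, B4–B5
The largest bag has 4 vertices, giving width 3; this decomposition certifies tw(G) ≤ 3. For the lower bound: the 4 vertex sets {0,3}, {5,7}, {2}, {1} are disjoint, each induces a connected subgraph, and every pair is joined by at least one edge of G. Contracting each set to a single vertex therefore yields K_{4} as a minor, and since treewidth is minor-monotone, tw(G) ≥ tw(K_{4}) = 3. The upper and lower bounds meet at 3, so that is the treewidth.

3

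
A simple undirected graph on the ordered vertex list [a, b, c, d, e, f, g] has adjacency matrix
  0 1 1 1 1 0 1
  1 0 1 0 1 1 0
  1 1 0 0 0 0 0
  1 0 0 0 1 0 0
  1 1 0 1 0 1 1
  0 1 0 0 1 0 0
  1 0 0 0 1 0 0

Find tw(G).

A width-2 tree decomposition is:
Bags: B1 = {a, b, e}  B2 = {b, e, f}  B3 = {a, b, c}  B4 = {a, d, e}  B5 = {a, e, g}
Tree: B1–B2, B1–B3, B1–B4, B4–B5
Each bag holds 3 vertices, so the decomposition has width 2, which upper-bounds the treewidth. On the other hand G contains the 3-clique {a, d, e}. A clique must lie in a single bag of any decomposition, so no decomposition can have width below 2. Combining the bounds, tw(G) = 2.

2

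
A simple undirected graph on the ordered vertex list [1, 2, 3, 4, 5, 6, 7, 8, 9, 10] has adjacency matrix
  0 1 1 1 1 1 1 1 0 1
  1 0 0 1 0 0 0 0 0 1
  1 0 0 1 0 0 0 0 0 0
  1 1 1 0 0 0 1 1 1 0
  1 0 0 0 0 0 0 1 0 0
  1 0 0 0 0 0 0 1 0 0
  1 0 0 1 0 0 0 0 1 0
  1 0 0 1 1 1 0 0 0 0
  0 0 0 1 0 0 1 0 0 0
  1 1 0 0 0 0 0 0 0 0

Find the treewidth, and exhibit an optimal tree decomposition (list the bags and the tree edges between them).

Treewidth 2.
One such decomposition:
Bags: B1 = {1, 2, 4}  B2 = {1, 4, 8}  B3 = {1, 4, 7}  B4 = {1, 6, 8}  B5 = {1, 2, 10}  B6 = {4, 7, 9}  B7 = {1, 3, 4}  B8 = {1, 5, 8}
Tree: B1–B2, B2–B3, B2–B4, B1–B5, B3–B6, B2–B7, B4–B8

The largest bag has 3 vertices, giving width 2; this decomposition certifies tw(G) ≤ 2. Conversely, {1, 2, 10} is a clique of size 3, and the vertices of any clique must share a bag in every tree decomposition; so some bag has ≥ 3 vertices and tw(G) ≥ 2. The upper and lower bounds meet at 2, so that is the treewidth.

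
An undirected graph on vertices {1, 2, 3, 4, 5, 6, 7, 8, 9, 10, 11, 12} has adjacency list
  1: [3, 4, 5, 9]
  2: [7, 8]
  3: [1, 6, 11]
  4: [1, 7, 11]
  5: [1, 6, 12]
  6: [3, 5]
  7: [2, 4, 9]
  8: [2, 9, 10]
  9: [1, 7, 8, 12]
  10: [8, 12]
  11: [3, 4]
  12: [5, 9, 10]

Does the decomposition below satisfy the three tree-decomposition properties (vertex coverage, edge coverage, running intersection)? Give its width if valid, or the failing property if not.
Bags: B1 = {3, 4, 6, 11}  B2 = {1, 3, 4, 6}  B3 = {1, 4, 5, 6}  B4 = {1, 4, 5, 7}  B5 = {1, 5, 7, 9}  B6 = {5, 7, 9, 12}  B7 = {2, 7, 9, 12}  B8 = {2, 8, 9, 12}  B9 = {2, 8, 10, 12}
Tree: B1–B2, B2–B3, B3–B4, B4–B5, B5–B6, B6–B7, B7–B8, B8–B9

Vertex coverage: the bags together contain {1, 2, 3, 4, 5, 6, 7, 8, 9, 10, 11, 12}, the full vertex set. Edge coverage: each edge of G has both endpoints in at least one bag. Running intersection: for every vertex, the bags containing it form a connected subtree. All three properties hold, so this is a valid tree decomposition of width max|bag| − 1 = 3, and hence tw(G) ≤ 3.

Yes; width 3.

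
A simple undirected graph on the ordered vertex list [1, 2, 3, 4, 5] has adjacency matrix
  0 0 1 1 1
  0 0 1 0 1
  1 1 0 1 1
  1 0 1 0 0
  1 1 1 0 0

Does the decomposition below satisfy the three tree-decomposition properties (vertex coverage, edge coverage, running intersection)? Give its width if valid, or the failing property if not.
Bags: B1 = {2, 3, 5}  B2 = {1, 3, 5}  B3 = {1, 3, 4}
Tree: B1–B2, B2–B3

Yes; width 2.

Every vertex of G appears in some bag (union = {1, 2, 3, 4, 5}); every edge is covered by a bag; and for each vertex v the set of bags containing v is connected in the bag tree. The decomposition is therefore valid. The largest bag has 3 vertices, so the width is 2.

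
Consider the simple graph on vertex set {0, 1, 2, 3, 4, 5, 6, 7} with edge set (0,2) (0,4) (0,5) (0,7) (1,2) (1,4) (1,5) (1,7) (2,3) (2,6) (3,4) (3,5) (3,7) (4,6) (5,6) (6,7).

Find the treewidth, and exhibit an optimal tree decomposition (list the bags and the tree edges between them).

Treewidth 4.
One optimal decomposition is:
Bags: B1 = {0, 1, 3, 4, 6}  B2 = {0, 1, 3, 6, 7}  B3 = {0, 1, 2, 3, 6}  B4 = {0, 1, 3, 5, 6}
Tree: B1–B2, B2–B3, B3–B4

The largest bag has 5 vertices, giving width 4; this decomposition certifies tw(G) ≤ 4. For the lower bound: the 5 vertex sets {3,4}, {6,7}, {1,2}, {0}, {5} are disjoint, each induces a connected subgraph, and every pair is joined by at least one edge of G. Contracting each set to a single vertex therefore yields K_{5} as a minor, and since treewidth is minor-monotone, tw(G) ≥ tw(K_{5}) = 4. The upper and lower bounds meet at 4, so that is the treewidth.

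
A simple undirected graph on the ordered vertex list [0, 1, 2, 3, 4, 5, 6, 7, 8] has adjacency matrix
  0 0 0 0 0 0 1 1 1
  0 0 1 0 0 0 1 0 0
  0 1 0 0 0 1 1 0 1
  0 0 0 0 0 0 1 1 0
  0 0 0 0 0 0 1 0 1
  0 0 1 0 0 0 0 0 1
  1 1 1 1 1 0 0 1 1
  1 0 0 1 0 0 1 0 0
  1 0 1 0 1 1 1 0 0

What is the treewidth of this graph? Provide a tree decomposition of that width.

The largest bag has 3 vertices, giving width 2; this decomposition certifies tw(G) ≤ 2. On the other hand G contains the 3-clique {2, 5, 8}. A clique must lie in a single bag of any decomposition, so no decomposition can have width below 2. The upper and lower bounds meet at 2, so that is the treewidth.

Treewidth 2.
One such decomposition:
Bags: B1 = {2, 6, 8}  B2 = {0, 6, 8}  B3 = {0, 6, 7}  B4 = {1, 2, 6}  B5 = {4, 6, 8}  B6 = {3, 6, 7}  B7 = {2, 5, 8}
Tree: B1–B2, B2–B3, B1–B4, B2–B5, B3–B6, B1–B7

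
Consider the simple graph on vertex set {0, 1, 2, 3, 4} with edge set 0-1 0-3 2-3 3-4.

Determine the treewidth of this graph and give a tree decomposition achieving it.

Treewidth 1.
One such decomposition:
Bags: B1 = {0, 3}  B2 = {2, 3}  B3 = {0, 1}  B4 = {3, 4}
Tree: B1–B2, B1–B3, B2–B4

Every bag has size at most 2, so the width is 2 − 1 = 1 and tw(G) ≤ 1. Any graph with an edge has treewidth ≥ 1, and G has the edge 3–0. Therefore the treewidth is 1.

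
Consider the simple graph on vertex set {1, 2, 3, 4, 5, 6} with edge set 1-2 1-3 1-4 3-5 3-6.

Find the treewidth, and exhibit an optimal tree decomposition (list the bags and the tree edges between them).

Each bag holds 2 vertices, so the decomposition has width 1, which upper-bounds the treewidth. Since G has at least one edge (e.g. 3–1), it is not an edgeless graph, so tw(G) ≥ 1. Therefore the treewidth is 1.

Treewidth 1.
Bags: B1 = {1, 3}  B2 = {1, 4}  B3 = {1, 2}  B4 = {3, 6}  B5 = {3, 5}
Tree: B1–B2, B1–B3, B1–B4, B4–B5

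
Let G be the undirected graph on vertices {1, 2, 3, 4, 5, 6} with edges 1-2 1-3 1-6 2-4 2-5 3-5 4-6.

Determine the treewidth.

2

A width-2 tree decomposition is:
Bags: B1 = {1, 4, 6}  B2 = {1, 2, 4}  B3 = {1, 2, 3}  B4 = {2, 3, 5}
Tree: B1–B2, B2–B3, B3–B4
Each bag holds 3 vertices, so the decomposition has width 2, which upper-bounds the treewidth. Since 6–4–2–1–6 is a cycle in G, G is not acyclic. Forests are exactly the graphs of treewidth ≤ 1, so tw(G) ≥ 2. Therefore the treewidth is 2.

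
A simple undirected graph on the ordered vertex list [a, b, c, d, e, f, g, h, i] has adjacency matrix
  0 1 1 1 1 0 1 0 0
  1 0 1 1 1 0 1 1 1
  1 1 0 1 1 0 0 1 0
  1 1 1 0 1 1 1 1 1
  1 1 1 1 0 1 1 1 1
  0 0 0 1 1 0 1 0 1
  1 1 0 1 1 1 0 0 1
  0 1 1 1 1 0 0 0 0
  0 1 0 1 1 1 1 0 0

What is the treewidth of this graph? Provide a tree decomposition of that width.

The largest bag has 5 vertices, giving width 4; this decomposition certifies tw(G) ≤ 4. On the other hand G contains the 5-clique {d, e, f, g, i}. A clique must lie in a single bag of any decomposition, so no decomposition can have width below 4. Hence tw(G) = 4 exactly.

Treewidth 4.
One optimal decomposition is:
Bags: B1 = {a, b, c, d, e}  B2 = {a, b, d, e, g}  B3 = {b, c, d, e, h}  B4 = {b, d, e, g, i}  B5 = {d, e, f, g, i}
Tree: B1–B2, B1–B3, B2–B4, B4–B5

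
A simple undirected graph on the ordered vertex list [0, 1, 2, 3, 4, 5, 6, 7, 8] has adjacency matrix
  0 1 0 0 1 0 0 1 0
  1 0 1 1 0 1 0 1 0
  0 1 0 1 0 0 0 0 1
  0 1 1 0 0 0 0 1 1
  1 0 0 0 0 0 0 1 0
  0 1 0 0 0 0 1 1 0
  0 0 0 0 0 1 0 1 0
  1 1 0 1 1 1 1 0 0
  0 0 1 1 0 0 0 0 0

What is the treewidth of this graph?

A width-2 tree decomposition is:
Bags: B1 = {0, 1, 7}  B2 = {1, 3, 7}  B3 = {0, 4, 7}  B4 = {1, 5, 7}  B5 = {1, 2, 3}  B6 = {5, 6, 7}  B7 = {2, 3, 8}
Tree: B1–B2, B1–B3, B1–B4, B2–B5, B4–B6, B5–B7
The largest bag has 3 vertices, giving width 2; this decomposition certifies tw(G) ≤ 2. Conversely, {2, 3, 8} is a clique of size 3, and the vertices of any clique must share a bag in every tree decomposition; so some bag has ≥ 3 vertices and tw(G) ≥ 2. Combining the bounds, tw(G) = 2.

2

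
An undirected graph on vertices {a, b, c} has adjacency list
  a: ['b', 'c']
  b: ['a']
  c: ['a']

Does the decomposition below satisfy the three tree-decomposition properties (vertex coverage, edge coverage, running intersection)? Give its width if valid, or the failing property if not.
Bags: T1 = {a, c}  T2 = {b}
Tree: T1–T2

No — edge (a,b) lies in no bag.

A tree decomposition must satisfy three properties: every vertex lies in some bag; for every edge, both endpoints lie together in some bag; and for every vertex, the bags containing it form a connected subtree. Here edge (a,b) lies in no bag, so the decomposition is invalid.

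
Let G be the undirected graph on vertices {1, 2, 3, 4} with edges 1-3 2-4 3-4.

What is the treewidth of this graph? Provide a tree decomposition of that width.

Each bag holds 2 vertices, so the decomposition has width 1, which upper-bounds the treewidth. G has an edge, so its treewidth is at least 1. Combining the bounds, tw(G) = 1.

Treewidth 1.
One optimal decomposition is:
Bags: B1 = {2, 4}  B2 = {3, 4}  B3 = {1, 3}
Tree: B1–B2, B2–B3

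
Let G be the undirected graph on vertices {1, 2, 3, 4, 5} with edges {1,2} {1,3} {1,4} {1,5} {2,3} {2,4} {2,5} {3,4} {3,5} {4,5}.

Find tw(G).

A width-4 tree decomposition is:
Bags: B1 = {1, 2, 3, 4, 5}
Tree: (single bag)
A single bag containing all 5 vertices is trivially a valid decomposition of width 4. For the lower bound, the 5 vertices {1, 2, 3, 4, 5} are pairwise adjacent, and any tree decomposition puts a clique entirely inside one bag — forcing width ≥ 4. Therefore the treewidth is 4.

4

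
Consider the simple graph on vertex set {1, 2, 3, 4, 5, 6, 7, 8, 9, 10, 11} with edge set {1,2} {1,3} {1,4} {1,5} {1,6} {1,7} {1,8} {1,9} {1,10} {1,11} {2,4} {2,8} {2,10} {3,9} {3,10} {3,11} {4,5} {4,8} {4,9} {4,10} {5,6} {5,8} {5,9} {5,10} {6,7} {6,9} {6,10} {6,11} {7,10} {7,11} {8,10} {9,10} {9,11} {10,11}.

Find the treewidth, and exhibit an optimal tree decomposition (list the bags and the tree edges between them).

Treewidth 4.
One such decomposition:
Bags: B1 = {1, 4, 5, 9, 10}  B2 = {1, 5, 6, 9, 10}  B3 = {1, 4, 5, 8, 10}  B4 = {1, 2, 4, 8, 10}  B5 = {1, 6, 9, 10, 11}  B6 = {1, 3, 9, 10, 11}  B7 = {1, 6, 7, 10, 11}
Tree: B1–B2, B1–B3, B3–B4, B2–B5, B5–B6, B5–B7

Every bag has size at most 5, so the width is 5 − 1 = 4 and tw(G) ≤ 4. On the other hand G contains the 5-clique {1, 2, 4, 8, 10}. A clique must lie in a single bag of any decomposition, so no decomposition can have width below 4. Therefore the treewidth is 4.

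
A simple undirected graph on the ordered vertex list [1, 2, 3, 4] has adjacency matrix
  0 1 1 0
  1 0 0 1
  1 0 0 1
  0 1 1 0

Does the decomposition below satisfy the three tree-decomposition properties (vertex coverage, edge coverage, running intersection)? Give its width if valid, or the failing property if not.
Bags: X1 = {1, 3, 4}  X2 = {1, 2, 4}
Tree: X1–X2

Yes; width 2.

Vertex coverage: the bags together contain {1, 2, 3, 4}, the full vertex set. Edge coverage: each edge of G has both endpoints in at least one bag. Running intersection: for every vertex, the bags containing it form a connected subtree. All three properties hold, so this is a valid tree decomposition of width max|bag| − 1 = 2, and hence tw(G) ≤ 2.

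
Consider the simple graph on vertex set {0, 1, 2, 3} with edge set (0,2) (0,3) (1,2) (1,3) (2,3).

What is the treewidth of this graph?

A width-2 tree decomposition is:
Bags: B1 = {0, 2, 3}  B2 = {1, 2, 3}
Tree: B1–B2
The largest bag has 3 vertices, giving width 2; this decomposition certifies tw(G) ≤ 2. On the other hand G contains the 3-clique {0, 2, 3}. A clique must lie in a single bag of any decomposition, so no decomposition can have width below 2. Therefore the treewidth is 2.

2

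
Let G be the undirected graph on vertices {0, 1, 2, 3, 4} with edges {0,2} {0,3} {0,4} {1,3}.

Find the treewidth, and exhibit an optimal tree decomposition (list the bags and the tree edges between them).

Every bag has size at most 2, so the width is 2 − 1 = 1 and tw(G) ≤ 1. Since G has at least one edge (e.g. 4–0), it is not an edgeless graph, so tw(G) ≥ 1. Therefore the treewidth is 1.

Treewidth 1.
One such decomposition:
Bags: B1 = {0, 4}  B2 = {0, 3}  B3 = {0, 2}  B4 = {1, 3}
Tree: B1–B2, B1–B3, B2–B4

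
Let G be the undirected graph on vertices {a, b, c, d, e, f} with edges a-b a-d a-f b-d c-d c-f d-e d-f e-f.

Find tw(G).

2

A width-2 tree decomposition is:
Bags: B1 = {c, d, f}  B2 = {a, d, f}  B3 = {a, b, d}  B4 = {d, e, f}
Tree: B1–B2, B2–B3, B2–B4
Each bag holds 3 vertices, so the decomposition has width 2, which upper-bounds the treewidth. For the lower bound, the 3 vertices {d, e, f} are pairwise adjacent, and any tree decomposition puts a clique entirely inside one bag — forcing width ≥ 2. The upper and lower bounds meet at 2, so that is the treewidth.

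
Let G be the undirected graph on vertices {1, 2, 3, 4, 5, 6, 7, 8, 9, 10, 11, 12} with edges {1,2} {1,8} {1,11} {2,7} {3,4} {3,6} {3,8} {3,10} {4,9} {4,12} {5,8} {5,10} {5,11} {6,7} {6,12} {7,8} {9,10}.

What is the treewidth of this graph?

3

A width-3 tree decomposition is:
Bags: B1 = {4, 9, 10, 12}  B2 = {3, 4, 10, 12}  B3 = {3, 6, 10, 12}  B4 = {3, 5, 6, 10}  B5 = {3, 5, 6, 8}  B6 = {5, 6, 7, 8}  B7 = {5, 7, 8, 11}  B8 = {1, 7, 8, 11}  B9 = {1, 2, 7, 11}
Tree: B1–B2, B2–B3, B3–B4, B4–B5, B5–B6, B6–B7, B7–B8, B8–B9
The largest bag has 4 vertices, giving width 3; this decomposition certifies tw(G) ≤ 3. For the lower bound: the 4 vertex sets {4,9,12}, {10}, {3}, {5,6,7,8} are disjoint, each induces a connected subgraph, and every pair is joined by at least one edge of G. Contracting each set to a single vertex therefore yields K_{4} as a minor, and since treewidth is minor-monotone, tw(G) ≥ tw(K_{4}) = 3. Therefore the treewidth is 3.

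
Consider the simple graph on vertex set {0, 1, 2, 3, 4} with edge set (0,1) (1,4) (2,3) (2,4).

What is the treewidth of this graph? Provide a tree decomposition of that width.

Each bag holds 2 vertices, so the decomposition has width 1, which upper-bounds the treewidth. Since G has at least one edge (e.g. 3–2), it is not an edgeless graph, so tw(G) ≥ 1. Combining the bounds, tw(G) = 1.

Treewidth 1.
Bags: B1 = {2, 3}  B2 = {2, 4}  B3 = {1, 4}  B4 = {0, 1}
Tree: B1–B2, B2–B3, B3–B4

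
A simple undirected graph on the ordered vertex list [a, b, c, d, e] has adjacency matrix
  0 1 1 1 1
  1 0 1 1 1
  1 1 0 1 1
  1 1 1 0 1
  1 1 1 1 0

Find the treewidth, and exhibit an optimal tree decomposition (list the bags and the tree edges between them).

Treewidth 4.
One such decomposition:
Bags: B1 = {a, b, c, d, e}
Tree: (single bag)

A single bag containing all 5 vertices is trivially a valid decomposition of width 4. For the lower bound, the 5 vertices {a, b, c, d, e} are pairwise adjacent, and any tree decomposition puts a clique entirely inside one bag — forcing width ≥ 4. The upper and lower bounds meet at 4, so that is the treewidth.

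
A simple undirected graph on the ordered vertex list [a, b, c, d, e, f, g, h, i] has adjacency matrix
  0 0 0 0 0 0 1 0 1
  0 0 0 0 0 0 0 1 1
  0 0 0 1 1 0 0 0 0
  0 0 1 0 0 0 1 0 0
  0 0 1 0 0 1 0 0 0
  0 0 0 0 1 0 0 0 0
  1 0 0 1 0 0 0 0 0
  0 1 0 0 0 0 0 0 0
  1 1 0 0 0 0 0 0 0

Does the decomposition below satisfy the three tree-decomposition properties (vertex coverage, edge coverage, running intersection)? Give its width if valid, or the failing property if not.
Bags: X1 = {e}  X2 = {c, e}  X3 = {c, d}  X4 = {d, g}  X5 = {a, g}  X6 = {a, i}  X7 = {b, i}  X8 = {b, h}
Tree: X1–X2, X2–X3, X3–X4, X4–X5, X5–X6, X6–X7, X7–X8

No — vertex f appears in no bag.

A tree decomposition must satisfy three properties: every vertex lies in some bag; for every edge, both endpoints lie together in some bag; and for every vertex, the bags containing it form a connected subtree. Here vertex f appears in no bag, so the decomposition is invalid.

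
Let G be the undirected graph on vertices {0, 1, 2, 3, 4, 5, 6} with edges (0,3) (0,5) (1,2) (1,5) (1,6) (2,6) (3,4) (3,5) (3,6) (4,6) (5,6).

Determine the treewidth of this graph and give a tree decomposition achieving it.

Every bag has size at most 3, so the width is 3 − 1 = 2 and tw(G) ≤ 2. Conversely, {0, 3, 5} is a clique of size 3, and the vertices of any clique must share a bag in every tree decomposition; so some bag has ≥ 3 vertices and tw(G) ≥ 2. The upper and lower bounds meet at 2, so that is the treewidth.

Treewidth 2.
One such decomposition:
Bags: B1 = {3, 5, 6}  B2 = {1, 5, 6}  B3 = {1, 2, 6}  B4 = {3, 4, 6}  B5 = {0, 3, 5}
Tree: B1–B2, B2–B3, B1–B4, B1–B5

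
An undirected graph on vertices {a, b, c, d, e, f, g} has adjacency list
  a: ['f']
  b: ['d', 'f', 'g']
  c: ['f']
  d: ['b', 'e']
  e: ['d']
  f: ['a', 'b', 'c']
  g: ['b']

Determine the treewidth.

1

A width-1 tree decomposition is:
Bags: B1 = {b, d}  B2 = {b, f}  B3 = {d, e}  B4 = {b, g}  B5 = {c, f}  B6 = {a, f}
Tree: B1–B2, B1–B3, B1–B4, B2–B5, B5–B6
Every bag has size at most 2, so the width is 2 − 1 = 1 and tw(G) ≤ 1. G has an edge, so its treewidth is at least 1. Therefore the treewidth is 1.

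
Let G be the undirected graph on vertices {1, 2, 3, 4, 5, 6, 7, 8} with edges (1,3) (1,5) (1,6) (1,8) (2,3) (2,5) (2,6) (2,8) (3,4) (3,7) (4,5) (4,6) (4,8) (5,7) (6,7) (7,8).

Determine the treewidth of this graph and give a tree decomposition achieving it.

Every bag has size at most 5, so the width is 5 − 1 = 4 and tw(G) ≤ 4. For the lower bound: the 5 vertex sets {2,5}, {6,7}, {3,4}, {1}, {8} are disjoint, each induces a connected subgraph, and every pair is joined by at least one edge of G. Contracting each set to a single vertex therefore yields K_{5} as a minor, and since treewidth is minor-monotone, tw(G) ≥ tw(K_{5}) = 4. The upper and lower bounds meet at 4, so that is the treewidth.

Treewidth 4.
Bags: B1 = {1, 2, 4, 5, 7}  B2 = {1, 2, 4, 6, 7}  B3 = {1, 2, 3, 4, 7}  B4 = {1, 2, 4, 7, 8}
Tree: B1–B2, B2–B3, B3–B4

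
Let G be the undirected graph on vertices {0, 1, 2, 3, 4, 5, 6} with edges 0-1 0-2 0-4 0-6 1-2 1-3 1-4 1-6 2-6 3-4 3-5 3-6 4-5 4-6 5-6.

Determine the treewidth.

3

A width-3 tree decomposition is:
Bags: B1 = {0, 1, 2, 6}  B2 = {0, 1, 4, 6}  B3 = {1, 3, 4, 6}  B4 = {3, 4, 5, 6}
Tree: B1–B2, B2–B3, B3–B4
Each bag holds 4 vertices, so the decomposition has width 3, which upper-bounds the treewidth. For the lower bound, the 4 vertices {0, 1, 2, 6} are pairwise adjacent, and any tree decomposition puts a clique entirely inside one bag — forcing width ≥ 3. The upper and lower bounds meet at 3, so that is the treewidth.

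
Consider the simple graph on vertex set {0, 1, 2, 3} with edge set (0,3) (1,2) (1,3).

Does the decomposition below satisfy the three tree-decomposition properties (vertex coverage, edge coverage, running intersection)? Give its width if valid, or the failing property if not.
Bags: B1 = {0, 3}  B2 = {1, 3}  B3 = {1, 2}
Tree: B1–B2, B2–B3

Yes; width 1.

Vertex coverage: the bags together contain {0, 1, 2, 3}, the full vertex set. Edge coverage: each edge of G has both endpoints in at least one bag. Running intersection: for every vertex, the bags containing it form a connected subtree. All three properties hold, so this is a valid tree decomposition of width max|bag| − 1 = 1, and hence tw(G) ≤ 1.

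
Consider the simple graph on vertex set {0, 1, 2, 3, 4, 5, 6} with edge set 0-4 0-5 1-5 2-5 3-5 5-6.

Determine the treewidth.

A width-1 tree decomposition is:
Bags: B1 = {5, 6}  B2 = {1, 5}  B3 = {3, 5}  B4 = {0, 5}  B5 = {2, 5}  B6 = {0, 4}
Tree: B1–B2, B2–B3, B1–B4, B2–B5, B4–B6
Each bag holds 2 vertices, so the decomposition has width 1, which upper-bounds the treewidth. Since G has at least one edge (e.g. 5–6), it is not an edgeless graph, so tw(G) ≥ 1. The upper and lower bounds meet at 1, so that is the treewidth.

1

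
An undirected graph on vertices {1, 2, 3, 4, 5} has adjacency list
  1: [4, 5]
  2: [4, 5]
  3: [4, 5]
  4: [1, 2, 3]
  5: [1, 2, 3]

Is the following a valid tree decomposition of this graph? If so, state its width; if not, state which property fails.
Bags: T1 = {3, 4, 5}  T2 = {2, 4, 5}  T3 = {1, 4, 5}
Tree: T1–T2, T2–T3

Yes; width 2.

Every vertex of G appears in some bag (union = {1, 2, 3, 4, 5}); every edge is covered by a bag; and for each vertex v the set of bags containing v is connected in the bag tree. The decomposition is therefore valid. The largest bag has 3 vertices, so the width is 2.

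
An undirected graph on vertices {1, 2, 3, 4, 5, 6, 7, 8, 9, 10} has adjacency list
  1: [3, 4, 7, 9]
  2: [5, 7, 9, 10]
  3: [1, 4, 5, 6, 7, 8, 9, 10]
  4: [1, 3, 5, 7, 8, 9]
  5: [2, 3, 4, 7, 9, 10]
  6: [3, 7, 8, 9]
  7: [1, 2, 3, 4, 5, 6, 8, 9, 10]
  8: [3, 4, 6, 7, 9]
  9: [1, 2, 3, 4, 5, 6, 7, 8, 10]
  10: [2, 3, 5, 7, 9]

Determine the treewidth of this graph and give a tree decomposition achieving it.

Treewidth 4.
One optimal decomposition is:
Bags: B1 = {3, 4, 7, 8, 9}  B2 = {3, 4, 5, 7, 9}  B3 = {3, 6, 7, 8, 9}  B4 = {3, 5, 7, 9, 10}  B5 = {2, 5, 7, 9, 10}  B6 = {1, 3, 4, 7, 9}
Tree: B1–B2, B1–B3, B2–B4, B4–B5, B2–B6

The largest bag has 5 vertices, giving width 4; this decomposition certifies tw(G) ≤ 4. Conversely, {2, 5, 7, 9, 10} is a clique of size 5, and the vertices of any clique must share a bag in every tree decomposition; so some bag has ≥ 5 vertices and tw(G) ≥ 4. Therefore the treewidth is 4.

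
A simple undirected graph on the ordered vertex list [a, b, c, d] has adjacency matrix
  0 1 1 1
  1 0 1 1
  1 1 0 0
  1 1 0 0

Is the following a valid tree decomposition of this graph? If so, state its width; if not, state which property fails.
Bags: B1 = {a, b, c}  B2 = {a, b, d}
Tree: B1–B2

Checking the three conditions: (i) the bags cover all of {a, b, c, d}; (ii) for each edge, some bag contains both endpoints; (iii) the bags containing any fixed vertex form a subtree. All hold, so the decomposition is valid with width 3 − 1 = 2.

Yes; width 2.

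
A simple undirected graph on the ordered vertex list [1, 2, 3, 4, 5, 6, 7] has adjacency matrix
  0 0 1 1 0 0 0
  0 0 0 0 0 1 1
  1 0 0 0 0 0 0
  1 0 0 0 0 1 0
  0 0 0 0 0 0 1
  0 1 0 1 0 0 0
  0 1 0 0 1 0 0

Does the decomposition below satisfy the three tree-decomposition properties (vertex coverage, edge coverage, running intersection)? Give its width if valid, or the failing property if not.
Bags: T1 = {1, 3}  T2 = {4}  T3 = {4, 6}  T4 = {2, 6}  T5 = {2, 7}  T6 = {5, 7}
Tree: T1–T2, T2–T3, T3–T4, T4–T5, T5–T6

A tree decomposition must satisfy three properties: every vertex lies in some bag; for every edge, both endpoints lie together in some bag; and for every vertex, the bags containing it form a connected subtree. Here edge (1,4) lies in no bag, so the decomposition is invalid.

No — edge (1,4) lies in no bag.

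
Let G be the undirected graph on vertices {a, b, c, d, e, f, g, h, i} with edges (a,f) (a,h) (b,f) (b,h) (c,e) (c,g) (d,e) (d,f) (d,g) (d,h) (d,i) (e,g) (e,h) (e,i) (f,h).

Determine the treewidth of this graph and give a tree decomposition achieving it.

Treewidth 2.
One optimal decomposition is:
Bags: B1 = {d, e, h}  B2 = {d, f, h}  B3 = {d, e, g}  B4 = {d, e, i}  B5 = {c, e, g}  B6 = {b, f, h}  B7 = {a, f, h}
Tree: B1–B2, B1–B3, B1–B4, B3–B5, B2–B6, B6–B7

Each bag holds 3 vertices, so the decomposition has width 2, which upper-bounds the treewidth. On the other hand G contains the 3-clique {d, e, g}. A clique must lie in a single bag of any decomposition, so no decomposition can have width below 2. The upper and lower bounds meet at 2, so that is the treewidth.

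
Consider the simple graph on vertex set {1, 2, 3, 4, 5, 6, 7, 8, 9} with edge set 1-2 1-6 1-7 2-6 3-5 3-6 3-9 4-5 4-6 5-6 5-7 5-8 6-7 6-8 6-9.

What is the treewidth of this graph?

A width-2 tree decomposition is:
Bags: B1 = {4, 5, 6}  B2 = {5, 6, 7}  B3 = {5, 6, 8}  B4 = {1, 6, 7}  B5 = {3, 5, 6}  B6 = {1, 2, 6}  B7 = {3, 6, 9}
Tree: B1–B2, B2–B3, B2–B4, B1–B5, B4–B6, B5–B7
The largest bag has 3 vertices, giving width 2; this decomposition certifies tw(G) ≤ 2. On the other hand G contains the 3-clique {1, 2, 6}. A clique must lie in a single bag of any decomposition, so no decomposition can have width below 2. Combining the bounds, tw(G) = 2.

2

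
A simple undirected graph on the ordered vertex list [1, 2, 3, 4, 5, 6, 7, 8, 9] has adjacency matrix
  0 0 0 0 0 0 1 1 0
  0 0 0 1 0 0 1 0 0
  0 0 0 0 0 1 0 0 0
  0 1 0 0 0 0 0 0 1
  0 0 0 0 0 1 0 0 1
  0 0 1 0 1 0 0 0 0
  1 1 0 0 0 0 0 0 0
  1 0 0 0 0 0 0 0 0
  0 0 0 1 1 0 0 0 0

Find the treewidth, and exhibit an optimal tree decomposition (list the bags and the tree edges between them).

Treewidth 1.
One such decomposition:
Bags: B1 = {1, 8}  B2 = {1, 7}  B3 = {2, 7}  B4 = {2, 4}  B5 = {4, 9}  B6 = {5, 9}  B7 = {5, 6}  B8 = {3, 6}
Tree: B1–B2, B2–B3, B3–B4, B4–B5, B5–B6, B6–B7, B7–B8

Every bag has size at most 2, so the width is 2 − 1 = 1 and tw(G) ≤ 1. Since G has at least one edge (e.g. 8–1), it is not an edgeless graph, so tw(G) ≥ 1. The upper and lower bounds meet at 1, so that is the treewidth.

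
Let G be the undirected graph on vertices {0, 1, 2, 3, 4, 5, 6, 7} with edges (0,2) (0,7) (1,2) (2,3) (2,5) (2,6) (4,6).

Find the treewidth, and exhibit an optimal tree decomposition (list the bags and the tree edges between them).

The largest bag has 2 vertices, giving width 1; this decomposition certifies tw(G) ≤ 1. Any graph with an edge has treewidth ≥ 1, and G has the edge 3–2. Combining the bounds, tw(G) = 1.

Treewidth 1.
Bags: B1 = {2, 3}  B2 = {2, 5}  B3 = {0, 2}  B4 = {2, 6}  B5 = {1, 2}  B6 = {0, 7}  B7 = {4, 6}
Tree: B1–B2, B1–B3, B2–B4, B2–B5, B3–B6, B4–B7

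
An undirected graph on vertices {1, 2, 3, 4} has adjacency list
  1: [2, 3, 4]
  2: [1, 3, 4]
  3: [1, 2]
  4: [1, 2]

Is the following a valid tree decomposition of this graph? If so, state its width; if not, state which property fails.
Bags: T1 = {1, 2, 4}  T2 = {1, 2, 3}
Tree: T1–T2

Yes; width 2.

Checking the three conditions: (i) the bags cover all of {1, 2, 3, 4}; (ii) for each edge, some bag contains both endpoints; (iii) the bags containing any fixed vertex form a subtree. All hold, so the decomposition is valid with width 3 − 1 = 2.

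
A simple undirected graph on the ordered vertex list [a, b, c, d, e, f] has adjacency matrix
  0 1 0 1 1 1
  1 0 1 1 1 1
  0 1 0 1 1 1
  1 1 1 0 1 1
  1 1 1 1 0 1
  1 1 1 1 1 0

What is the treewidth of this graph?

A width-4 tree decomposition is:
Bags: B1 = {b, c, d, e, f}  B2 = {a, b, d, e, f}
Tree: B1–B2
Each bag holds 5 vertices, so the decomposition has width 4, which upper-bounds the treewidth. Conversely, {b, c, d, e, f} is a clique of size 5, and the vertices of any clique must share a bag in every tree decomposition; so some bag has ≥ 5 vertices and tw(G) ≥ 4. Combining the bounds, tw(G) = 4.

4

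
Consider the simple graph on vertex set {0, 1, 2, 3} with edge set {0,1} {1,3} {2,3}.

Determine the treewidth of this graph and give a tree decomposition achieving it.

Treewidth 1.
One such decomposition:
Bags: B1 = {2, 3}  B2 = {1, 3}  B3 = {0, 1}
Tree: B1–B2, B2–B3

Each bag holds 2 vertices, so the decomposition has width 1, which upper-bounds the treewidth. Any graph with an edge has treewidth ≥ 1, and G has the edge 2–3. Combining the bounds, tw(G) = 1.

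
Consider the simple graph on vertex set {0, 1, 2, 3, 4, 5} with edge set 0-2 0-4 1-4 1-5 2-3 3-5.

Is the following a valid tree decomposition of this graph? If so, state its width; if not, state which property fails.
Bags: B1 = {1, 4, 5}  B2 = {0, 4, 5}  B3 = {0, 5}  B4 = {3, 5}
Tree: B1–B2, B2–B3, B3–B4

No — vertex 2 appears in no bag.

A tree decomposition must satisfy three properties: every vertex lies in some bag; for every edge, both endpoints lie together in some bag; and for every vertex, the bags containing it form a connected subtree. Here vertex 2 appears in no bag, so the decomposition is invalid.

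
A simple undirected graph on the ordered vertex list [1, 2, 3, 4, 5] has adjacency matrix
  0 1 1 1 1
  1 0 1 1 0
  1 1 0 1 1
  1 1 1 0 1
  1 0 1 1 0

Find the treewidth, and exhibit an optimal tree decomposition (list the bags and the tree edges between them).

Every bag has size at most 4, so the width is 4 − 1 = 3 and tw(G) ≤ 3. For the lower bound, the 4 vertices {1, 2, 3, 4} are pairwise adjacent, and any tree decomposition puts a clique entirely inside one bag — forcing width ≥ 3. Combining the bounds, tw(G) = 3.

Treewidth 3.
Bags: B1 = {1, 2, 3, 4}  B2 = {1, 3, 4, 5}
Tree: B1–B2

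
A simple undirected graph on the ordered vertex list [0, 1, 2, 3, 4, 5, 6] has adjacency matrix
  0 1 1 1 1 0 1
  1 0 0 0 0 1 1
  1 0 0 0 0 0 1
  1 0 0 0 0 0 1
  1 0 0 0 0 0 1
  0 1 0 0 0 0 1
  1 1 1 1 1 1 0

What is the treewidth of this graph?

2

A width-2 tree decomposition is:
Bags: B1 = {0, 2, 6}  B2 = {0, 4, 6}  B3 = {0, 1, 6}  B4 = {0, 3, 6}  B5 = {1, 5, 6}
Tree: B1–B2, B2–B3, B1–B4, B3–B5
The largest bag has 3 vertices, giving width 2; this decomposition certifies tw(G) ≤ 2. On the other hand G contains the 3-clique {0, 1, 6}. A clique must lie in a single bag of any decomposition, so no decomposition can have width below 2. Hence tw(G) = 2 exactly.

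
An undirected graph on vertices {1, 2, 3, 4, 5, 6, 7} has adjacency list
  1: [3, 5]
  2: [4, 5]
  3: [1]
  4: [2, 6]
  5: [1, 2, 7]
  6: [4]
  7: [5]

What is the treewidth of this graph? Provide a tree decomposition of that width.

Treewidth 1.
One such decomposition:
Bags: B1 = {1, 3}  B2 = {1, 5}  B3 = {2, 5}  B4 = {2, 4}  B5 = {4, 6}  B6 = {5, 7}
Tree: B1–B2, B2–B3, B3–B4, B4–B5, B3–B6

Each bag holds 2 vertices, so the decomposition has width 1, which upper-bounds the treewidth. Since G has at least one edge (e.g. 1–3), it is not an edgeless graph, so tw(G) ≥ 1. The upper and lower bounds meet at 1, so that is the treewidth.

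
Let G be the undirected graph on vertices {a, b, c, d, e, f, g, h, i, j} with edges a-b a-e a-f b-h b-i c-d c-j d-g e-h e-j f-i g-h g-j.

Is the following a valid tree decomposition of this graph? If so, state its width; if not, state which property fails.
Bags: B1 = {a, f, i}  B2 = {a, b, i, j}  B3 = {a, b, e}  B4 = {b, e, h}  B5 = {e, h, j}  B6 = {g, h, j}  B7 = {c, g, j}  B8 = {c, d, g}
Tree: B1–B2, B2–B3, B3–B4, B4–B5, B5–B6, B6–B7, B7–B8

No — bags containing vertex j are not connected in the tree.

A tree decomposition must satisfy three properties: every vertex lies in some bag; for every edge, both endpoints lie together in some bag; and for every vertex, the bags containing it form a connected subtree. Here bags containing vertex j are not connected in the tree, so the decomposition is invalid.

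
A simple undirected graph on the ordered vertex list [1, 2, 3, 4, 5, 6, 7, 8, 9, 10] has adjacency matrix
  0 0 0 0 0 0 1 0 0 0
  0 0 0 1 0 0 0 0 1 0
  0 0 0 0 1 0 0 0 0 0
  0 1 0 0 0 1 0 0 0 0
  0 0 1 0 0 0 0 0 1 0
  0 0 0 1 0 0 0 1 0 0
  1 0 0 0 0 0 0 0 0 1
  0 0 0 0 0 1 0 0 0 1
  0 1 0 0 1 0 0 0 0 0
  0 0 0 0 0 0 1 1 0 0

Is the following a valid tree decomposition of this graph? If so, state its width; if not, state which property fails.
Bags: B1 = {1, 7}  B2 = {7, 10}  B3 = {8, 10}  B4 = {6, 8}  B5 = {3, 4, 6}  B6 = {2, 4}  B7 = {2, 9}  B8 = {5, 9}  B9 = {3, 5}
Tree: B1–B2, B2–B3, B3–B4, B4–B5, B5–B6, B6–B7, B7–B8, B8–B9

A tree decomposition must satisfy three properties: every vertex lies in some bag; for every edge, both endpoints lie together in some bag; and for every vertex, the bags containing it form a connected subtree. Here bags containing vertex 3 are not connected in the tree, so the decomposition is invalid.

No — bags containing vertex 3 are not connected in the tree.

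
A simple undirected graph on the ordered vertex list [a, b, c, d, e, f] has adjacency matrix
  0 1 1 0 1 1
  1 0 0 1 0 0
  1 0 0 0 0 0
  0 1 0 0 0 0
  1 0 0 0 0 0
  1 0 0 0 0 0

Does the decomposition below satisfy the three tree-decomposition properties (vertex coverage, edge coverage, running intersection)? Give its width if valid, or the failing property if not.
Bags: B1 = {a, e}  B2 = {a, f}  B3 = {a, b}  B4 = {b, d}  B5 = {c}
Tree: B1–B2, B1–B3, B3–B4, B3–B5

No — edge (a,c) lies in no bag.

A tree decomposition must satisfy three properties: every vertex lies in some bag; for every edge, both endpoints lie together in some bag; and for every vertex, the bags containing it form a connected subtree. Here edge (a,c) lies in no bag, so the decomposition is invalid.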